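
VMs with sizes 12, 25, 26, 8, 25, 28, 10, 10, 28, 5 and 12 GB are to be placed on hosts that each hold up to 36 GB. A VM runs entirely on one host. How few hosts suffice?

Total = 28 + 28 + 26 + 25 + 25 + 12 + 12 + 10 + 10 + 8 + 5 = 189 GB.
Lower bound: ⌈189/36⌉ = 6 hosts.
A packing using 6 hosts:
  host 1: 28 + 8 = 36
  host 2: 28 + 5 = 33
  host 3: 26 + 10 = 36
  host 4: 25 + 10 = 35
  host 5: 25 = 25
  host 6: 12 + 12 = 24
This matches the lower bound, so 6 is optimal.

6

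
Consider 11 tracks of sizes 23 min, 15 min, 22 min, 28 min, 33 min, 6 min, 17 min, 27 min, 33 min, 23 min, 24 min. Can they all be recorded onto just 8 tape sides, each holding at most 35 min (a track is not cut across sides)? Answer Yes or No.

Total = 251 min; ⌈251/35⌉ = 8.
The bound of 8 does not rule out 8, but exhaustive search shows no assignment into 8 tape sides of capacity 35 min exists — the minimum is 9.

No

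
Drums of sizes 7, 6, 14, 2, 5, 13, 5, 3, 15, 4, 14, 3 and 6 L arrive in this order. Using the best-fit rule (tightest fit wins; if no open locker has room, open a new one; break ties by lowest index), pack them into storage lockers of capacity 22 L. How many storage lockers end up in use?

5

  7 → locker 1 (new)  [load 7/22]
  6 → locker 1  [load 13/22]
  14 → locker 2 (new)  [load 14/22]
  2 → locker 2  [load 16/22]
  5 → locker 2  [load 21/22]
  13 → locker 3 (new)  [load 13/22]
  5 → locker 1  [load 18/22]
  3 → locker 1  [load 21/22]
  15 → locker 4 (new)  [load 15/22]
  4 → locker 4  [load 19/22]
  14 → locker 5 (new)  [load 14/22]
  3 → locker 4  [load 22/22]
  6 → locker 5  [load 20/22]
5 storage lockers opened.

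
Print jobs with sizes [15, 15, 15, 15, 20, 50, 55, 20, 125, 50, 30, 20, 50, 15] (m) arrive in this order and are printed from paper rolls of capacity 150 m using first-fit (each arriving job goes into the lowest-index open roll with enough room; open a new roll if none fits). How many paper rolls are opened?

4

  15 → roll 1 (new)  [load 15/150]
  15 → roll 1  [load 30/150]
  15 → roll 1  [load 45/150]
  15 → roll 1  [load 60/150]
  20 → roll 1  [load 80/150]
  50 → roll 1  [load 130/150]
  55 → roll 2 (new)  [load 55/150]
  20 → roll 1  [load 150/150]
  125 → roll 3 (new)  [load 125/150]
  50 → roll 2  [load 105/150]
  30 → roll 2  [load 135/150]
  20 → roll 3  [load 145/150]
  50 → roll 4 (new)  [load 50/150]
  15 → roll 2  [load 150/150]
4 paper rolls opened.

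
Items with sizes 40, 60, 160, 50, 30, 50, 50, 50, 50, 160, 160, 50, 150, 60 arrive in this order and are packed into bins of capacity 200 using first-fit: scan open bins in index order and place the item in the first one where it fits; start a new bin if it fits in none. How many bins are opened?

7

  40 → bin 1 (new)  [load 40/200]
  60 → bin 1  [load 100/200]
  160 → bin 2 (new)  [load 160/200]
  50 → bin 1  [load 150/200]
  30 → bin 1  [load 180/200]
  50 → bin 3 (new)  [load 50/200]
  50 → bin 3  [load 100/200]
  50 → bin 3  [load 150/200]
  50 → bin 3  [load 200/200]
  160 → bin 4 (new)  [load 160/200]
  160 → bin 5 (new)  [load 160/200]
  50 → bin 6 (new)  [load 50/200]
  150 → bin 6  [load 200/200]
  60 → bin 7 (new)  [load 60/200]
7 bins opened.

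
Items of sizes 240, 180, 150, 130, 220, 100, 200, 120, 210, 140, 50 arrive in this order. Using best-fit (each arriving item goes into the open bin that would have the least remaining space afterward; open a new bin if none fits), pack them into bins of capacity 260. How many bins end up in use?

8

  240 → bin 1 (new)  [load 240/260]
  180 → bin 2 (new)  [load 180/260]
  150 → bin 3 (new)  [load 150/260]
  130 → bin 4 (new)  [load 130/260]
  220 → bin 5 (new)  [load 220/260]
  100 → bin 3  [load 250/260]
  200 → bin 6 (new)  [load 200/260]
  120 → bin 4  [load 250/260]
  210 → bin 7 (new)  [load 210/260]
  140 → bin 8 (new)  [load 140/260]
  50 → bin 7  [load 260/260]
8 bins opened.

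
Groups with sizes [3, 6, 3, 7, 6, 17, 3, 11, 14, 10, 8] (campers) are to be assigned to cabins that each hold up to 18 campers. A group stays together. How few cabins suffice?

Total = 17 + 14 + 11 + 10 + 8 + 7 + 6 + 6 + 3 + 3 + 3 = 88 campers.
Lower bound: ⌈88/18⌉ = 5 cabins.
A packing using 5 cabins:
  cabin 1: 17 = 17
  cabin 2: 14 + 3 = 17
  cabin 3: 11 + 7 = 18
  cabin 4: 10 + 8 = 18
  cabin 5: 6 + 6 + 3 + 3 = 18
This matches the lower bound, so 5 is optimal.

5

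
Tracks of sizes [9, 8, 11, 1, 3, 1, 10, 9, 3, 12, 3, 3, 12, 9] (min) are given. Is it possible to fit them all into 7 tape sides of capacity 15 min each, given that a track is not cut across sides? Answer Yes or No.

No

Total = 94 min; ⌈94/15⌉ = 7.
8 tracks each exceed half the capacity and cannot share a side, forcing at least 8 tape sides.
At least 8 tape sides are required, but only 7 are allowed.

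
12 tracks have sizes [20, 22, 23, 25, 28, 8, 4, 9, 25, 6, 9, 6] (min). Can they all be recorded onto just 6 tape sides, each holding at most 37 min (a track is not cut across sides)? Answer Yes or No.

Yes

A valid assignment using 6 tape sides:
  side 1: 28 + 9 = 37
  side 2: 25 + 9 = 34
  side 3: 25 + 8 + 4 = 37
  side 4: 23 + 6 + 6 = 35
  side 5: 22 = 22
  side 6: 20 = 20
Every load is within 37 min, so 6 tape sides suffice.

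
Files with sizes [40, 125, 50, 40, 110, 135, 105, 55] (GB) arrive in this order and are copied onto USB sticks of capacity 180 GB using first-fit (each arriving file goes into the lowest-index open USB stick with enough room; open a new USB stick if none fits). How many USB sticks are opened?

5

  40 → USB stick 1 (new)  [load 40/180]
  125 → USB stick 1  [load 165/180]
  50 → USB stick 2 (new)  [load 50/180]
  40 → USB stick 2  [load 90/180]
  110 → USB stick 3 (new)  [load 110/180]
  135 → USB stick 4 (new)  [load 135/180]
  105 → USB stick 5 (new)  [load 105/180]
  55 → USB stick 2  [load 145/180]
5 USB sticks opened.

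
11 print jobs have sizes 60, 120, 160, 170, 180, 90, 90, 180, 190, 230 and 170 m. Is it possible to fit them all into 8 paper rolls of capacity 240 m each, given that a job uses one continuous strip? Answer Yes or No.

Total = 1640 m; ⌈1640/240⌉ = 7.
The bound of 7 does not rule out 8, but exhaustive search shows no assignment into 8 paper rolls of capacity 240 m exists — the minimum is 9.

No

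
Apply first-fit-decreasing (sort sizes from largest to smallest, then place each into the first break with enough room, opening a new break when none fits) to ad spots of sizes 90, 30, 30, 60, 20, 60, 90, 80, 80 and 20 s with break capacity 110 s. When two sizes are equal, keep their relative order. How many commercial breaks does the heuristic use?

6

Sorted descending: 90, 90, 80, 80, 60, 60, 30, 30, 20, 20.
  90 → break 1 (new)  [load 90/110]
  90 → break 2 (new)  [load 90/110]
  80 → break 3 (new)  [load 80/110]
  80 → break 4 (new)  [load 80/110]
  60 → break 5 (new)  [load 60/110]
  60 → break 6 (new)  [load 60/110]
  30 → break 3  [load 110/110]
  30 → break 4  [load 110/110]
  20 → break 1  [load 110/110]
  20 → break 2  [load 110/110]
6 commercial breaks opened.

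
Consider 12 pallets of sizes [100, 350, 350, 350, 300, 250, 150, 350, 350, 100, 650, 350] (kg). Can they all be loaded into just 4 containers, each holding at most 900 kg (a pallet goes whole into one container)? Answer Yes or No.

No

Total = 3650 kg; ⌈3650/900⌉ = 5.
At least 5 containers are required, but only 4 are allowed.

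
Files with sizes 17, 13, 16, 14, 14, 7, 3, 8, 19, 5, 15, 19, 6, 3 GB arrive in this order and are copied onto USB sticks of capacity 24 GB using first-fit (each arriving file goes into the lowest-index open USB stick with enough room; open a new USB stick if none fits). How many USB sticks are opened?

8

  17 → USB stick 1 (new)  [load 17/24]
  13 → USB stick 2 (new)  [load 13/24]
  16 → USB stick 3 (new)  [load 16/24]
  14 → USB stick 4 (new)  [load 14/24]
  14 → USB stick 5 (new)  [load 14/24]
  7 → USB stick 1  [load 24/24]
  3 → USB stick 2  [load 16/24]
  8 → USB stick 2  [load 24/24]
  19 → USB stick 6 (new)  [load 19/24]
  5 → USB stick 3  [load 21/24]
  15 → USB stick 7 (new)  [load 15/24]
  19 → USB stick 8 (new)  [load 19/24]
  6 → USB stick 4  [load 20/24]
  3 → USB stick 3  [load 24/24]
8 USB sticks opened.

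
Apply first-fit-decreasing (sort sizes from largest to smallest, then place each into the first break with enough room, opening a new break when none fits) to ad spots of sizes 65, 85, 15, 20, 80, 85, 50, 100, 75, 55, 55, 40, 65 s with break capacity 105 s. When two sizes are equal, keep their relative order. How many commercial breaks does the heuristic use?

Sorted descending: 100, 85, 85, 80, 75, 65, 65, 55, 55, 50, 40, 20, 15.
  100 → break 1 (new)  [load 100/105]
  85 → break 2 (new)  [load 85/105]
  85 → break 3 (new)  [load 85/105]
  80 → break 4 (new)  [load 80/105]
  75 → break 5 (new)  [load 75/105]
  65 → break 6 (new)  [load 65/105]
  65 → break 7 (new)  [load 65/105]
  55 → break 8 (new)  [load 55/105]
  55 → break 9 (new)  [load 55/105]
  50 → break 8  [load 105/105]
  40 → break 6  [load 105/105]
  20 → break 2  [load 105/105]
  15 → break 3  [load 100/105]
9 commercial breaks opened.

9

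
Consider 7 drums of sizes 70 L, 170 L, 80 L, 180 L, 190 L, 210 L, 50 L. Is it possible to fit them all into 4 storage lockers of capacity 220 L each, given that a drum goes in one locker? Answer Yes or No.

No

Total = 950 L; ⌈950/220⌉ = 5.
At least 5 storage lockers are required, but only 4 are allowed.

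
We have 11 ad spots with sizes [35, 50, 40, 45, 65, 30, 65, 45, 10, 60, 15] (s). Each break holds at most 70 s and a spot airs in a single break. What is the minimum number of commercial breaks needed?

8

Total = 65 + 65 + 60 + 50 + 45 + 45 + 40 + 35 + 30 + 15 + 10 = 460 s.
Lower bound: ⌈460/70⌉ = 7 commercial breaks.
A packing using 8 commercial breaks:
  break 1: 65 = 65
  break 2: 65 = 65
  break 3: 60 + 10 = 70
  break 4: 50 + 15 = 65
  break 5: 45 = 45
  break 6: 45 = 45
  break 7: 40 + 30 = 70
  break 8: 35 = 35
No arrangement into 7 commercial breaks stays within capacity, so 8 is optimal.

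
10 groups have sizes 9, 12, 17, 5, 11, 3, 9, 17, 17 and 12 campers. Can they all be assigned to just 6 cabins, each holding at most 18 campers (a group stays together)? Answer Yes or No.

Total = 112 campers; ⌈112/18⌉ = 7.
At least 7 cabins are required, but only 6 are allowed.

No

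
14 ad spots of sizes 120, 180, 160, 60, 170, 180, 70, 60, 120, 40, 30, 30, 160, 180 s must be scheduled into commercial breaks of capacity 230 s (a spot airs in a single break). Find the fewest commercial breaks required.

8

Total = 180 + 180 + 180 + 170 + 160 + 160 + 120 + 120 + 70 + 60 + 60 + 40 + 30 + 30 = 1560 s.
Lower bound: ⌈1560/230⌉ = 7 commercial breaks.
Also, 8 ad spots each exceed 115 s, and no two of those can share a break, so at least 8 commercial breaks are needed.
A packing using 8 commercial breaks:
  break 1: 180 + 40 = 220
  break 2: 180 + 30 = 210
  break 3: 180 + 30 = 210
  break 4: 170 + 60 = 230
  break 5: 160 + 70 = 230
  break 6: 160 + 60 = 220
  break 7: 120 = 120
  break 8: 120 = 120
This matches the lower bound, so 8 is optimal.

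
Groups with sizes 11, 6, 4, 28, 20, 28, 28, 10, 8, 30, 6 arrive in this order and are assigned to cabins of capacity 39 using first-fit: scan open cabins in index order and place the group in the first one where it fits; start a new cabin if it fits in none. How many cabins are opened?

6

  11 → cabin 1 (new)  [load 11/39]
  6 → cabin 1  [load 17/39]
  4 → cabin 1  [load 21/39]
  28 → cabin 2 (new)  [load 28/39]
  20 → cabin 3 (new)  [load 20/39]
  28 → cabin 4 (new)  [load 28/39]
  28 → cabin 5 (new)  [load 28/39]
  10 → cabin 1  [load 31/39]
  8 → cabin 1  [load 39/39]
  30 → cabin 6 (new)  [load 30/39]
  6 → cabin 2  [load 34/39]
6 cabins opened.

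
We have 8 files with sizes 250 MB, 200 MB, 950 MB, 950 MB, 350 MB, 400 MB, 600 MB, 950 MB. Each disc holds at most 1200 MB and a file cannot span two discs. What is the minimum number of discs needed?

Total = 950 + 950 + 950 + 600 + 400 + 350 + 250 + 200 = 4650 MB.
Lower bound: ⌈4650/1200⌉ = 4 discs.
A packing using 5 discs:
  disc 1: 950 + 250 = 1200
  disc 2: 950 + 200 = 1150
  disc 3: 950 = 950
  disc 4: 600 + 400 = 1000
  disc 5: 350 = 350
No arrangement into 4 discs stays within capacity, so 5 is optimal.

5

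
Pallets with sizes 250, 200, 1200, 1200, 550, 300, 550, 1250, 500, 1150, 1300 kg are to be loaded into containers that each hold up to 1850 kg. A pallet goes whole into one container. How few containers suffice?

5

Total = 1300 + 1250 + 1200 + 1200 + 1150 + 550 + 550 + 500 + 300 + 250 + 200 = 8450 kg.
Lower bound: ⌈8450/1850⌉ = 5 containers.
A packing using 5 containers:
  container 1: 1300 + 550 = 1850
  container 2: 1250 + 550 = 1800
  container 3: 1200 + 500 = 1700
  container 4: 1200 + 300 + 250 = 1750
  container 5: 1150 + 200 = 1350
This matches the lower bound, so 5 is optimal.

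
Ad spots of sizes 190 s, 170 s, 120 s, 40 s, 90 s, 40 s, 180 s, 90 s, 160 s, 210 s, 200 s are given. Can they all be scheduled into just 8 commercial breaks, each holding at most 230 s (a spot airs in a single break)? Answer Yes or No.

Yes

A valid assignment using 8 commercial breaks:
  break 1: 210 = 210
  break 2: 200 = 200
  break 3: 190 + 40 = 230
  break 4: 180 + 40 = 220
  break 5: 170 = 170
  break 6: 160 = 160
  break 7: 120 + 90 = 210
  break 8: 90 = 90
Every load is within 230 s, so 8 commercial breaks suffice.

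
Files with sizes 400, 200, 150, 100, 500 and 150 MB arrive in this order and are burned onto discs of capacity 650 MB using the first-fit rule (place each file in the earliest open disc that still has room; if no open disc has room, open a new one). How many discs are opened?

  400 → disc 1 (new)  [load 400/650]
  200 → disc 1  [load 600/650]
  150 → disc 2 (new)  [load 150/650]
  100 → disc 2  [load 250/650]
  500 → disc 3 (new)  [load 500/650]
  150 → disc 2  [load 400/650]
3 discs opened.

3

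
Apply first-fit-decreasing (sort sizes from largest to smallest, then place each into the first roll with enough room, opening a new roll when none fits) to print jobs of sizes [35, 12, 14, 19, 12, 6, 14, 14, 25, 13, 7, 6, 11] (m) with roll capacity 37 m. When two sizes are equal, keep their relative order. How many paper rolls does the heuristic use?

6

Sorted descending: 35, 25, 19, 14, 14, 14, 13, 12, 12, 11, 7, 6, 6.
  35 → roll 1 (new)  [load 35/37]
  25 → roll 2 (new)  [load 25/37]
  19 → roll 3 (new)  [load 19/37]
  14 → roll 3  [load 33/37]
  14 → roll 4 (new)  [load 14/37]
  14 → roll 4  [load 28/37]
  13 → roll 5 (new)  [load 13/37]
  12 → roll 2  [load 37/37]
  12 → roll 5  [load 25/37]
  11 → roll 5  [load 36/37]
  7 → roll 4  [load 35/37]
  6 → roll 6 (new)  [load 6/37]
  6 → roll 6  [load 12/37]
6 paper rolls opened.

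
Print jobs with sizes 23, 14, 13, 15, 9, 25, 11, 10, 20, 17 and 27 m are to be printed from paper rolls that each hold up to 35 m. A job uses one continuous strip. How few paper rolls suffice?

Total = 27 + 25 + 23 + 20 + 17 + 15 + 14 + 13 + 11 + 10 + 9 = 184 m.
Lower bound: ⌈184/35⌉ = 6 paper rolls.
A packing using 6 paper rolls:
  roll 1: 27 = 27
  roll 2: 25 + 10 = 35
  roll 3: 23 + 11 = 34
  roll 4: 20 + 15 = 35
  roll 5: 17 + 14 = 31
  roll 6: 13 + 9 = 22
This matches the lower bound, so 6 is optimal.

6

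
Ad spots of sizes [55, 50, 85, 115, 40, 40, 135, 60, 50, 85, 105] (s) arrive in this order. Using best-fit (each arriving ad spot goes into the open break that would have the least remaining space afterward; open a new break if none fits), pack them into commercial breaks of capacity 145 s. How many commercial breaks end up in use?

  55 → break 1 (new)  [load 55/145]
  50 → break 1  [load 105/145]
  85 → break 2 (new)  [load 85/145]
  115 → break 3 (new)  [load 115/145]
  40 → break 1  [load 145/145]
  40 → break 2  [load 125/145]
  135 → break 4 (new)  [load 135/145]
  60 → break 5 (new)  [load 60/145]
  50 → break 5  [load 110/145]
  85 → break 6 (new)  [load 85/145]
  105 → break 7 (new)  [load 105/145]
7 commercial breaks opened.

7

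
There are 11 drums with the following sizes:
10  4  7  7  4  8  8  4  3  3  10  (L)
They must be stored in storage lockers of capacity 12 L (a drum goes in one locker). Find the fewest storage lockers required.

7

Total = 10 + 10 + 8 + 8 + 7 + 7 + 4 + 4 + 4 + 3 + 3 = 68 L.
Lower bound: ⌈68/12⌉ = 6 storage lockers.
A packing using 7 storage lockers:
  locker 1: 10 = 10
  locker 2: 10 = 10
  locker 3: 8 + 4 = 12
  locker 4: 8 + 4 = 12
  locker 5: 7 + 4 = 11
  locker 6: 7 + 3 = 10
  locker 7: 3 = 3
No arrangement into 6 storage lockers stays within capacity, so 7 is optimal.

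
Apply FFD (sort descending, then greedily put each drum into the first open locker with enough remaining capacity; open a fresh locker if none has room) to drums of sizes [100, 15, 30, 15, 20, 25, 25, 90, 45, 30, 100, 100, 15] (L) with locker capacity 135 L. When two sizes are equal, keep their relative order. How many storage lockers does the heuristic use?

5

Sorted descending: 100, 100, 100, 90, 45, 30, 30, 25, 25, 20, 15, 15, 15.
  100 → locker 1 (new)  [load 100/135]
  100 → locker 2 (new)  [load 100/135]
  100 → locker 3 (new)  [load 100/135]
  90 → locker 4 (new)  [load 90/135]
  45 → locker 4  [load 135/135]
  30 → locker 1  [load 130/135]
  30 → locker 2  [load 130/135]
  25 → locker 3  [load 125/135]
  25 → locker 5 (new)  [load 25/135]
  20 → locker 5  [load 45/135]
  15 → locker 5  [load 60/135]
  15 → locker 5  [load 75/135]
  15 → locker 5  [load 90/135]
5 storage lockers opened.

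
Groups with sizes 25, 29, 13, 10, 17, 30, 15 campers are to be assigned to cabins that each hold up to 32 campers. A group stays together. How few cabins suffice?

5

Total = 30 + 29 + 25 + 17 + 15 + 13 + 10 = 139 campers.
Lower bound: ⌈139/32⌉ = 5 cabins.
A packing using 5 cabins:
  cabin 1: 30 = 30
  cabin 2: 29 = 29
  cabin 3: 25 = 25
  cabin 4: 17 + 15 = 32
  cabin 5: 13 + 10 = 23
This matches the lower bound, so 5 is optimal.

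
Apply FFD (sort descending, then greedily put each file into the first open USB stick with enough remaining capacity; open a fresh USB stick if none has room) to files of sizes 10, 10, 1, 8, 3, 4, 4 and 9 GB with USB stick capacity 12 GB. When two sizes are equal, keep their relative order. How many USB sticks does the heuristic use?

5

Sorted descending: 10, 10, 9, 8, 4, 4, 3, 1.
  10 → USB stick 1 (new)  [load 10/12]
  10 → USB stick 2 (new)  [load 10/12]
  9 → USB stick 3 (new)  [load 9/12]
  8 → USB stick 4 (new)  [load 8/12]
  4 → USB stick 4  [load 12/12]
  4 → USB stick 5 (new)  [load 4/12]
  3 → USB stick 3  [load 12/12]
  1 → USB stick 1  [load 11/12]
5 USB sticks opened.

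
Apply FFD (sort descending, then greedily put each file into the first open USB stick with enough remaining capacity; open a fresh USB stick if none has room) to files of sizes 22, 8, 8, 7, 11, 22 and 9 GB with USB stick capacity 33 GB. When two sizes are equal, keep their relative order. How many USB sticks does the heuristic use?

Sorted descending: 22, 22, 11, 9, 8, 8, 7.
  22 → USB stick 1 (new)  [load 22/33]
  22 → USB stick 2 (new)  [load 22/33]
  11 → USB stick 1  [load 33/33]
  9 → USB stick 2  [load 31/33]
  8 → USB stick 3 (new)  [load 8/33]
  8 → USB stick 3  [load 16/33]
  7 → USB stick 3  [load 23/33]
3 USB sticks opened.

3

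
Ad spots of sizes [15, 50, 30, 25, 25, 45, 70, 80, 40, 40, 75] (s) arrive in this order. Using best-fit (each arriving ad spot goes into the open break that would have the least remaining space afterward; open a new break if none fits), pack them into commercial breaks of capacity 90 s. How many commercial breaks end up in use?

7

  15 → break 1 (new)  [load 15/90]
  50 → break 1  [load 65/90]
  30 → break 2 (new)  [load 30/90]
  25 → break 1  [load 90/90]
  25 → break 2  [load 55/90]
  45 → break 3 (new)  [load 45/90]
  70 → break 4 (new)  [load 70/90]
  80 → break 5 (new)  [load 80/90]
  40 → break 3  [load 85/90]
  40 → break 6 (new)  [load 40/90]
  75 → break 7 (new)  [load 75/90]
7 commercial breaks opened.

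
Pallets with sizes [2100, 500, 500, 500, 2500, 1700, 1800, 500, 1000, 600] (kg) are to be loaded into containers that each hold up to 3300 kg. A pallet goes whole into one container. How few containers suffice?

Total = 2500 + 2100 + 1800 + 1700 + 1000 + 600 + 500 + 500 + 500 + 500 = 11700 kg.
Lower bound: ⌈11700/3300⌉ = 4 containers.
A packing using 4 containers:
  container 1: 2500 + 600 = 3100
  container 2: 2100 + 1000 = 3100
  container 3: 1800 + 500 + 500 + 500 = 3300
  container 4: 1700 + 500 = 2200
This matches the lower bound, so 4 is optimal.

4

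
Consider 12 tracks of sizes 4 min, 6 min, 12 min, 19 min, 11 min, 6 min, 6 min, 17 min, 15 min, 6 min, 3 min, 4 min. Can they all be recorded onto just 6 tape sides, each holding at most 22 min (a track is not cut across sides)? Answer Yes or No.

Yes

A valid assignment using 6 tape sides:
  side 1: 19 + 3 = 22
  side 2: 17 + 4 = 21
  side 3: 15 + 6 = 21
  side 4: 12 + 6 + 4 = 22
  side 5: 11 + 6 = 17
  side 6: 6 = 6
Every load is within 22 min, so 6 tape sides suffice.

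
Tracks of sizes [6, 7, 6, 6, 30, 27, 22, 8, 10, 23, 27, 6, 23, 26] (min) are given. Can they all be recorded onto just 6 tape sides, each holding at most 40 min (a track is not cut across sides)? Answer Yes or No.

No

Total = 227 min; ⌈227/40⌉ = 6.
7 tracks each exceed half the capacity and cannot share a side, forcing at least 7 tape sides.
At least 7 tape sides are required, but only 6 are allowed.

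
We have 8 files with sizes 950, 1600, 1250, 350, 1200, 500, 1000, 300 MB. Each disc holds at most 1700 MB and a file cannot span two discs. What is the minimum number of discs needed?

5

Total = 1600 + 1250 + 1200 + 1000 + 950 + 500 + 350 + 300 = 7150 MB.
Lower bound: ⌈7150/1700⌉ = 5 discs.
A packing using 5 discs:
  disc 1: 1600 = 1600
  disc 2: 1250 + 350 = 1600
  disc 3: 1200 + 500 = 1700
  disc 4: 1000 + 300 = 1300
  disc 5: 950 = 950
This matches the lower bound, so 5 is optimal.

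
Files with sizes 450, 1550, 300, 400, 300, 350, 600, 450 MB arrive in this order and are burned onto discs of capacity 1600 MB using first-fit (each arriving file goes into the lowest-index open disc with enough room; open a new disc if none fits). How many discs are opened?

  450 → disc 1 (new)  [load 450/1600]
  1550 → disc 2 (new)  [load 1550/1600]
  300 → disc 1  [load 750/1600]
  400 → disc 1  [load 1150/1600]
  300 → disc 1  [load 1450/1600]
  350 → disc 3 (new)  [load 350/1600]
  600 → disc 3  [load 950/1600]
  450 → disc 3  [load 1400/1600]
3 discs opened.

3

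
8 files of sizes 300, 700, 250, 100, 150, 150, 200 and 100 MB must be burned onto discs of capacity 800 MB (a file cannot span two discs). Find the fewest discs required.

3

Total = 700 + 300 + 250 + 200 + 150 + 150 + 100 + 100 = 1950 MB.
Lower bound: ⌈1950/800⌉ = 3 discs.
A packing using 3 discs:
  disc 1: 700 + 100 = 800
  disc 2: 300 + 250 + 200 = 750
  disc 3: 150 + 150 + 100 = 400
This matches the lower bound, so 3 is optimal.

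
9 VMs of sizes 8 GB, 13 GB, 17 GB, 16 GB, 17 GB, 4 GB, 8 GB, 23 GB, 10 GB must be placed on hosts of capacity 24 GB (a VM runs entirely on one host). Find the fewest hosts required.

6

Total = 23 + 17 + 17 + 16 + 13 + 10 + 8 + 8 + 4 = 116 GB.
Lower bound: ⌈116/24⌉ = 5 hosts.
A packing using 6 hosts:
  host 1: 23 = 23
  host 2: 17 + 4 = 21
  host 3: 17 = 17
  host 4: 16 + 8 = 24
  host 5: 13 + 10 = 23
  host 6: 8 = 8
No arrangement into 5 hosts stays within capacity, so 6 is optimal.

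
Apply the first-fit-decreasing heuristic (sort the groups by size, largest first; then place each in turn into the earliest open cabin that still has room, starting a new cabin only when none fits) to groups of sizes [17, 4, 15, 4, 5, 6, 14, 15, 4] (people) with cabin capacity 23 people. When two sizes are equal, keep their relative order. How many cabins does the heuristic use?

Sorted descending: 17, 15, 15, 14, 6, 5, 4, 4, 4.
  17 → cabin 1 (new)  [load 17/23]
  15 → cabin 2 (new)  [load 15/23]
  15 → cabin 3 (new)  [load 15/23]
  14 → cabin 4 (new)  [load 14/23]
  6 → cabin 1  [load 23/23]
  5 → cabin 2  [load 20/23]
  4 → cabin 3  [load 19/23]
  4 → cabin 3  [load 23/23]
  4 → cabin 4  [load 18/23]
4 cabins opened.

4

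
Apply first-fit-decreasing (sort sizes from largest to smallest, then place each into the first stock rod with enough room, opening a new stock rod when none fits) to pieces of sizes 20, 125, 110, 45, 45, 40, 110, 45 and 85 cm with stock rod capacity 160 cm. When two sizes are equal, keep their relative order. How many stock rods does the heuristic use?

Sorted descending: 125, 110, 110, 85, 45, 45, 45, 40, 20.
  125 → stock rod 1 (new)  [load 125/160]
  110 → stock rod 2 (new)  [load 110/160]
  110 → stock rod 3 (new)  [load 110/160]
  85 → stock rod 4 (new)  [load 85/160]
  45 → stock rod 2  [load 155/160]
  45 → stock rod 3  [load 155/160]
  45 → stock rod 4  [load 130/160]
  40 → stock rod 5 (new)  [load 40/160]
  20 → stock rod 1  [load 145/160]
5 stock rods opened.

5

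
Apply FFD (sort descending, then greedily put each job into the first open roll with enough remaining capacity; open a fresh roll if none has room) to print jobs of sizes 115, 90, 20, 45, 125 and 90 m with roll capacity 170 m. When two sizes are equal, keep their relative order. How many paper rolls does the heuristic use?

Sorted descending: 125, 115, 90, 90, 45, 20.
  125 → roll 1 (new)  [load 125/170]
  115 → roll 2 (new)  [load 115/170]
  90 → roll 3 (new)  [load 90/170]
  90 → roll 4 (new)  [load 90/170]
  45 → roll 1  [load 170/170]
  20 → roll 2  [load 135/170]
4 paper rolls opened.

4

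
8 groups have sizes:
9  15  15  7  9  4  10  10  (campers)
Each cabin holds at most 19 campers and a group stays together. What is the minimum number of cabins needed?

Total = 15 + 15 + 10 + 10 + 9 + 9 + 7 + 4 = 79 campers.
Lower bound: ⌈79/19⌉ = 5 cabins.
A packing using 5 cabins:
  cabin 1: 15 + 4 = 19
  cabin 2: 15 = 15
  cabin 3: 10 + 9 = 19
  cabin 4: 10 + 9 = 19
  cabin 5: 7 = 7
This matches the lower bound, so 5 is optimal.

5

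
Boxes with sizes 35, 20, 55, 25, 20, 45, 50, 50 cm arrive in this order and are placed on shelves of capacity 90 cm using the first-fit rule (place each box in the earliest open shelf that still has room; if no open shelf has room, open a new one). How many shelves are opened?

5

  35 → shelf 1 (new)  [load 35/90]
  20 → shelf 1  [load 55/90]
  55 → shelf 2 (new)  [load 55/90]
  25 → shelf 1  [load 80/90]
  20 → shelf 2  [load 75/90]
  45 → shelf 3 (new)  [load 45/90]
  50 → shelf 4 (new)  [load 50/90]
  50 → shelf 5 (new)  [load 50/90]
5 shelves opened.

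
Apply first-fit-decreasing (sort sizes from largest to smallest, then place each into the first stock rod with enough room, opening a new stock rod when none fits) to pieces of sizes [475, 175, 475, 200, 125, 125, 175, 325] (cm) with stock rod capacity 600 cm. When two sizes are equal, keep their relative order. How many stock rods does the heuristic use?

Sorted descending: 475, 475, 325, 200, 175, 175, 125, 125.
  475 → stock rod 1 (new)  [load 475/600]
  475 → stock rod 2 (new)  [load 475/600]
  325 → stock rod 3 (new)  [load 325/600]
  200 → stock rod 3  [load 525/600]
  175 → stock rod 4 (new)  [load 175/600]
  175 → stock rod 4  [load 350/600]
  125 → stock rod 1  [load 600/600]
  125 → stock rod 2  [load 600/600]
4 stock rods opened.

4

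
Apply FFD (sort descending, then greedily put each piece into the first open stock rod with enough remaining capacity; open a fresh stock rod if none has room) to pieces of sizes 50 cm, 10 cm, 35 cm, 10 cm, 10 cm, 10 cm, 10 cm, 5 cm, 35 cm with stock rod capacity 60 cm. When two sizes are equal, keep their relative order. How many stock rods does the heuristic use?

3

Sorted descending: 50, 35, 35, 10, 10, 10, 10, 10, 5.
  50 → stock rod 1 (new)  [load 50/60]
  35 → stock rod 2 (new)  [load 35/60]
  35 → stock rod 3 (new)  [load 35/60]
  10 → stock rod 1  [load 60/60]
  10 → stock rod 2  [load 45/60]
  10 → stock rod 2  [load 55/60]
  10 → stock rod 3  [load 45/60]
  10 → stock rod 3  [load 55/60]
  5 → stock rod 2  [load 60/60]
3 stock rods opened.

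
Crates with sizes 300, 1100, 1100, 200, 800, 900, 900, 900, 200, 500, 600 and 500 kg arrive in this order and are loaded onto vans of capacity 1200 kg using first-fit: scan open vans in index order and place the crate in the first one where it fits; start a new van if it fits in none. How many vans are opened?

8

  300 → van 1 (new)  [load 300/1200]
  1100 → van 2 (new)  [load 1100/1200]
  1100 → van 3 (new)  [load 1100/1200]
  200 → van 1  [load 500/1200]
  800 → van 4 (new)  [load 800/1200]
  900 → van 5 (new)  [load 900/1200]
  900 → van 6 (new)  [load 900/1200]
  900 → van 7 (new)  [load 900/1200]
  200 → van 1  [load 700/1200]
  500 → van 1  [load 1200/1200]
  600 → van 8 (new)  [load 600/1200]
  500 → van 8  [load 1100/1200]
8 vans opened.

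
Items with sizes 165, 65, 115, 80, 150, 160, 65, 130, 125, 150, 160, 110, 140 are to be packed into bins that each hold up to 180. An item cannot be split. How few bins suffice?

Total = 165 + 160 + 160 + 150 + 150 + 140 + 130 + 125 + 115 + 110 + 80 + 65 + 65 = 1615.
Lower bound: ⌈1615/180⌉ = 9 bins.
Also, 10 items each exceed 90, and no two of those can share a bin, so at least 10 bins are needed.
A packing using 11 bins:
  bin 1: 165 = 165
  bin 2: 160 = 160
  bin 3: 160 = 160
  bin 4: 150 = 150
  bin 5: 150 = 150
  bin 6: 140 = 140
  bin 7: 130 = 130
  bin 8: 125 = 125
  bin 9: 115 + 65 = 180
  bin 10: 110 + 65 = 175
  bin 11: 80 = 80
No arrangement into 10 bins stays within capacity, so 11 is optimal.

11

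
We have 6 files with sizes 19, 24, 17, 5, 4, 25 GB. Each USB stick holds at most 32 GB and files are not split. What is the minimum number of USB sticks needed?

Total = 25 + 24 + 19 + 17 + 5 + 4 = 94 GB.
Lower bound: ⌈94/32⌉ = 3 USB sticks.
Also, 4 files each exceed 16 GB, and no two of those can share a USB stick, so at least 4 USB sticks are needed.
A packing using 4 USB sticks:
  USB stick 1: 25 + 5 = 30
  USB stick 2: 24 + 4 = 28
  USB stick 3: 19 = 19
  USB stick 4: 17 = 17
This matches the lower bound, so 4 is optimal.

4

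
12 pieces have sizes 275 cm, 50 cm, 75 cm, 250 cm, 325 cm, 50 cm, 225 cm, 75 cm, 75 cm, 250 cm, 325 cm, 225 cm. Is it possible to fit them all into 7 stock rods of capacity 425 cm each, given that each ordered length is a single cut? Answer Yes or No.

A valid assignment using 7 stock rods:
  stock rod 1: 325 + 75 = 400
  stock rod 2: 325 + 75 = 400
  stock rod 3: 275 + 75 + 50 = 400
  stock rod 4: 250 + 50 = 300
  stock rod 5: 250 = 250
  stock rod 6: 225 = 225
  stock rod 7: 225 = 225
Every load is within 425 cm, so 7 stock rods suffice.

Yes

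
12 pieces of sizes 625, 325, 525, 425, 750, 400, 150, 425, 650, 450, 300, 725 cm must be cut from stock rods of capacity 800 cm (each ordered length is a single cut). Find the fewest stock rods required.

9

Total = 750 + 725 + 650 + 625 + 525 + 450 + 425 + 425 + 400 + 325 + 300 + 150 = 5750 cm.
Lower bound: ⌈5750/800⌉ = 8 stock rods.
A packing using 9 stock rods:
  stock rod 1: 750 = 750
  stock rod 2: 725 = 725
  stock rod 3: 650 + 150 = 800
  stock rod 4: 625 = 625
  stock rod 5: 525 = 525
  stock rod 6: 450 + 325 = 775
  stock rod 7: 425 + 300 = 725
  stock rod 8: 425 = 425
  stock rod 9: 400 = 400
No arrangement into 8 stock rods stays within capacity, so 9 is optimal.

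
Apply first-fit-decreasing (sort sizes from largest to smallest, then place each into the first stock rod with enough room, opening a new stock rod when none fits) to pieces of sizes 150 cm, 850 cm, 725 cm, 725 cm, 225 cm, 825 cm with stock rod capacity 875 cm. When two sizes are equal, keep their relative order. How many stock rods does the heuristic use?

5

Sorted descending: 850, 825, 725, 725, 225, 150.
  850 → stock rod 1 (new)  [load 850/875]
  825 → stock rod 2 (new)  [load 825/875]
  725 → stock rod 3 (new)  [load 725/875]
  725 → stock rod 4 (new)  [load 725/875]
  225 → stock rod 5 (new)  [load 225/875]
  150 → stock rod 3  [load 875/875]
5 stock rods opened.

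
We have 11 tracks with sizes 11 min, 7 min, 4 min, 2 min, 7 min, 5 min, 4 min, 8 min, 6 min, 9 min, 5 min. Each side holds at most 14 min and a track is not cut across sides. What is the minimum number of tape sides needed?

Total = 11 + 9 + 8 + 7 + 7 + 6 + 5 + 5 + 4 + 4 + 2 = 68 min.
Lower bound: ⌈68/14⌉ = 5 tape sides.
A packing using 5 tape sides:
  side 1: 11 + 2 = 13
  side 2: 9 + 5 = 14
  side 3: 8 + 6 = 14
  side 4: 7 + 7 = 14
  side 5: 5 + 4 + 4 = 13
This matches the lower bound, so 5 is optimal.

5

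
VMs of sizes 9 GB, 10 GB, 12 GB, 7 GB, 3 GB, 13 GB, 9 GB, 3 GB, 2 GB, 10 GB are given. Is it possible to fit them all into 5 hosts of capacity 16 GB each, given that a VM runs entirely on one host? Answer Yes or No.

Total = 78 GB; ⌈78/16⌉ = 5.
6 VMs each exceed half the capacity and cannot share a host, forcing at least 6 hosts.
At least 6 hosts are required, but only 5 are allowed.

No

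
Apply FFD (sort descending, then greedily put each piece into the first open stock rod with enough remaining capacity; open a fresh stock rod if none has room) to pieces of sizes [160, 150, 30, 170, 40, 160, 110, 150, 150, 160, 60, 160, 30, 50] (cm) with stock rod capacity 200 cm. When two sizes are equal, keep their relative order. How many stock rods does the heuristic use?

Sorted descending: 170, 160, 160, 160, 160, 150, 150, 150, 110, 60, 50, 40, 30, 30.
  170 → stock rod 1 (new)  [load 170/200]
  160 → stock rod 2 (new)  [load 160/200]
  160 → stock rod 3 (new)  [load 160/200]
  160 → stock rod 4 (new)  [load 160/200]
  160 → stock rod 5 (new)  [load 160/200]
  150 → stock rod 6 (new)  [load 150/200]
  150 → stock rod 7 (new)  [load 150/200]
  150 → stock rod 8 (new)  [load 150/200]
  110 → stock rod 9 (new)  [load 110/200]
  60 → stock rod 9  [load 170/200]
  50 → stock rod 6  [load 200/200]
  40 → stock rod 2  [load 200/200]
  30 → stock rod 1  [load 200/200]
  30 → stock rod 3  [load 190/200]
9 stock rods opened.

9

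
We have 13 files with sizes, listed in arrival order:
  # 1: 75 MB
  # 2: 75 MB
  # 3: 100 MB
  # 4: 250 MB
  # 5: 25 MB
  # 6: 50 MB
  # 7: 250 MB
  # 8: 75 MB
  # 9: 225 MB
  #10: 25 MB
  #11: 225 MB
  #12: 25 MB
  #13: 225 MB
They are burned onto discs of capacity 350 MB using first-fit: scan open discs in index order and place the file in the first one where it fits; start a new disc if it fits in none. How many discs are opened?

  75 → disc 1 (new)  [load 75/350]
  75 → disc 1  [load 150/350]
  100 → disc 1  [load 250/350]
  250 → disc 2 (new)  [load 250/350]
  25 → disc 1  [load 275/350]
  50 → disc 1  [load 325/350]
  250 → disc 3 (new)  [load 250/350]
  75 → disc 2  [load 325/350]
  225 → disc 4 (new)  [load 225/350]
  25 → disc 1  [load 350/350]
  225 → disc 5 (new)  [load 225/350]
  25 → disc 2  [load 350/350]
  225 → disc 6 (new)  [load 225/350]
6 discs opened.

6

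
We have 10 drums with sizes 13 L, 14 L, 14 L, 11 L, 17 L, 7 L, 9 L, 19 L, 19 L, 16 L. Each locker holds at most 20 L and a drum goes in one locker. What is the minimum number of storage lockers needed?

Total = 19 + 19 + 17 + 16 + 14 + 14 + 13 + 11 + 9 + 7 = 139 L.
Lower bound: ⌈139/20⌉ = 7 storage lockers.
Also, 8 drums each exceed 10 L, and no two of those can share a locker, so at least 8 storage lockers are needed.
A packing using 8 storage lockers:
  locker 1: 19 = 19
  locker 2: 19 = 19
  locker 3: 17 = 17
  locker 4: 16 = 16
  locker 5: 14 = 14
  locker 6: 14 = 14
  locker 7: 13 + 7 = 20
  locker 8: 11 + 9 = 20
This matches the lower bound, so 8 is optimal.

8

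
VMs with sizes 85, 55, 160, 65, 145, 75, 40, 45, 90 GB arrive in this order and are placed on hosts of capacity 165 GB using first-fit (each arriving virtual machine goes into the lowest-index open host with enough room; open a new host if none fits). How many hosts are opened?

  85 → host 1 (new)  [load 85/165]
  55 → host 1  [load 140/165]
  160 → host 2 (new)  [load 160/165]
  65 → host 3 (new)  [load 65/165]
  145 → host 4 (new)  [load 145/165]
  75 → host 3  [load 140/165]
  40 → host 5 (new)  [load 40/165]
  45 → host 5  [load 85/165]
  90 → host 6 (new)  [load 90/165]
6 hosts opened.

6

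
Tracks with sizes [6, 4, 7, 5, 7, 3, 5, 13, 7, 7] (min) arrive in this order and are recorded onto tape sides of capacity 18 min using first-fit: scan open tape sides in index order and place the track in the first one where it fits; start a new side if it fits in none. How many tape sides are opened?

  6 → side 1 (new)  [load 6/18]
  4 → side 1  [load 10/18]
  7 → side 1  [load 17/18]
  5 → side 2 (new)  [load 5/18]
  7 → side 2  [load 12/18]
  3 → side 2  [load 15/18]
  5 → side 3 (new)  [load 5/18]
  13 → side 3  [load 18/18]
  7 → side 4 (new)  [load 7/18]
  7 → side 4  [load 14/18]
4 tape sides opened.

4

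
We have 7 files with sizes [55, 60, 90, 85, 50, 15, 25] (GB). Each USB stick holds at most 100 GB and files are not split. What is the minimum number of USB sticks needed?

Total = 90 + 85 + 60 + 55 + 50 + 25 + 15 = 380 GB.
Lower bound: ⌈380/100⌉ = 4 USB sticks.
A packing using 5 USB sticks:
  USB stick 1: 90 = 90
  USB stick 2: 85 + 15 = 100
  USB stick 3: 60 + 25 = 85
  USB stick 4: 55 = 55
  USB stick 5: 50 = 50
No arrangement into 4 USB sticks stays within capacity, so 5 is optimal.

5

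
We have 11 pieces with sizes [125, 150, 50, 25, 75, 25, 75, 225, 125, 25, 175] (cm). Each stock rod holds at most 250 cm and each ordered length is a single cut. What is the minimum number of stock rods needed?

5

Total = 225 + 175 + 150 + 125 + 125 + 75 + 75 + 50 + 25 + 25 + 25 = 1075 cm.
Lower bound: ⌈1075/250⌉ = 5 stock rods.
A packing using 5 stock rods:
  stock rod 1: 225 + 25 = 250
  stock rod 2: 175 + 75 = 250
  stock rod 3: 150 + 75 + 25 = 250
  stock rod 4: 125 + 125 = 250
  stock rod 5: 50 + 25 = 75
This matches the lower bound, so 5 is optimal.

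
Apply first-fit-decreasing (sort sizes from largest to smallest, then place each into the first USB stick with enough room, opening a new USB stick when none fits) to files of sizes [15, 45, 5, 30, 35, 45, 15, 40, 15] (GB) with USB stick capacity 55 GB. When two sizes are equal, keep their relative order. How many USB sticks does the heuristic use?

Sorted descending: 45, 45, 40, 35, 30, 15, 15, 15, 5.
  45 → USB stick 1 (new)  [load 45/55]
  45 → USB stick 2 (new)  [load 45/55]
  40 → USB stick 3 (new)  [load 40/55]
  35 → USB stick 4 (new)  [load 35/55]
  30 → USB stick 5 (new)  [load 30/55]
  15 → USB stick 3  [load 55/55]
  15 → USB stick 4  [load 50/55]
  15 → USB stick 5  [load 45/55]
  5 → USB stick 1  [load 50/55]
5 USB sticks opened.

5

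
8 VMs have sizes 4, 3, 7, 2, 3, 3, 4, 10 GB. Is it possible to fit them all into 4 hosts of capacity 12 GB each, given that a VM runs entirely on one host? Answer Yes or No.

Yes

A valid assignment using 4 hosts:
  host 1: 10 + 2 = 12
  host 2: 7 + 4 = 11
  host 3: 4 + 3 + 3 = 10
  host 4: 3 = 3
Every load is within 12 GB, so 4 hosts suffice.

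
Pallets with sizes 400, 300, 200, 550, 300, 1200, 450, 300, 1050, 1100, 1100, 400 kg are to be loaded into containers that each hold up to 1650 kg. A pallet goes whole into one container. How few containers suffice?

5

Total = 1200 + 1100 + 1100 + 1050 + 550 + 450 + 400 + 400 + 300 + 300 + 300 + 200 = 7350 kg.
Lower bound: ⌈7350/1650⌉ = 5 containers.
A packing using 5 containers:
  container 1: 1200 + 450 = 1650
  container 2: 1100 + 550 = 1650
  container 3: 1100 + 400 = 1500
  container 4: 1050 + 400 + 200 = 1650
  container 5: 300 + 300 + 300 = 900
This matches the lower bound, so 5 is optimal.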